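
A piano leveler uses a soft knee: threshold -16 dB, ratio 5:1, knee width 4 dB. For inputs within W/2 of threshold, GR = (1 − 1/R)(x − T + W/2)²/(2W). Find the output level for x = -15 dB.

-15.9 dB

x − T + W/2 = -15 − (-16) + 2 = 3.
GR = (1 − 1/5) × 3² / 8 = 0.8 × 9 / 8 = 0.9 dB.
Output = -15 − 0.9 = -15.9 dB.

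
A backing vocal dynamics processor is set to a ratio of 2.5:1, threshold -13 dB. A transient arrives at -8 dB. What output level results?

Overshoot: -8 − (-13) = 5 dB.
The 5 dB excess becomes 2 dB after 2.5:1 reduction.
Output = -13 + 2 = -11 dB.

-11 dB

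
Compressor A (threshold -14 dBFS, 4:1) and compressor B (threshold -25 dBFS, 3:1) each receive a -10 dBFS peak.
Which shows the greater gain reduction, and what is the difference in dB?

A: 4 dB over, compressed to 1 dB over, so 3 dB of GR.
B: 15 dB over, compressed to 5 dB over, so 10 dB of GR.
B applies 7 dB more gain reduction.

B, by 7 dB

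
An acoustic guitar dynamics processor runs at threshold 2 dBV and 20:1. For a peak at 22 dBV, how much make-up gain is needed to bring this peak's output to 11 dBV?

8 dB

The peak compresses to 2 + 20/20 = 3 dBV.
To reach 11 dBV requires 11 − 3 = 8 dB of make-up.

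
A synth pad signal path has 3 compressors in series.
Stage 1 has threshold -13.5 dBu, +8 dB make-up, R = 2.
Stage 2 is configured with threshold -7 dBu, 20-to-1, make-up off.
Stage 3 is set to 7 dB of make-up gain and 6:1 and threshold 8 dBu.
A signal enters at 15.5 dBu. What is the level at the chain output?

Stage 1: overshoot 29 dB → 29/2 = 14.5 dB → 1 dBu; +8 dB make-up → 9 dBu.
Stage 2: 16 dB above -7 dBu, reduced 20:1 to 0.8 dB above → -6.2 dBu.
Stage 3: -6.2 dBu ≤ 8 dBu, so stage 3 doesn't engage; make-up brings it to 0.8 dBu.

0.8 dBu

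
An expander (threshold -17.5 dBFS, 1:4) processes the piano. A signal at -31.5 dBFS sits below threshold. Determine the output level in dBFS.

-73.5 dBFS

The input is 14 dB below the -17.5 dBFS threshold.
A 1:4 expander multiplies undershoot by 4: 14 × 4 = 56 dB below threshold.
Output = -17.5 − 56 = -73.5 dBFS.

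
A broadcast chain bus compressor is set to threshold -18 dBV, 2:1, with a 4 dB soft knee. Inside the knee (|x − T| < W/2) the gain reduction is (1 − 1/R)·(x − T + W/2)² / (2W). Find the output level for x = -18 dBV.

-18.25 dBV

x − T + W/2 = -18 − (-18) + 2 = 2.
GR = (1 − 1/2) × 2² / 8 = 0.5 × 4 / 8 = 0.25 dB.
Output = -18 − 0.25 = -18.25 dBV.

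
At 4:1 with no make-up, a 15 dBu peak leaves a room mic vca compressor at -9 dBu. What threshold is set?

-17 dBu

Input is 32 dB above T (since output overshoot × R = input overshoot: (-9 − T)·4 = 15 − T gives T = -17 dBu).
Check: -17 + (15 − (-17))/4 = -17 + 8 = -9 dBu. ✓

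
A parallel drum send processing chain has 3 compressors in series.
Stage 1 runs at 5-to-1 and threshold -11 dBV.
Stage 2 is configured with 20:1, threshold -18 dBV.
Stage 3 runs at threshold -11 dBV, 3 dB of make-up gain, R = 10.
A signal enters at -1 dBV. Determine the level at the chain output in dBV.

Stage 1: 10 dB above -11 dBV, reduced 5:1 to 2 dB above → -9 dBV.
Stage 2: 9 dB above -18 dBV, reduced 20:1 to 0.45 dB above → -17.55 dBV.
Stage 3: below threshold (-17.55 ≤ -11); passes unchanged; make-up brings it to -14.55 dBV.

-14.55 dBV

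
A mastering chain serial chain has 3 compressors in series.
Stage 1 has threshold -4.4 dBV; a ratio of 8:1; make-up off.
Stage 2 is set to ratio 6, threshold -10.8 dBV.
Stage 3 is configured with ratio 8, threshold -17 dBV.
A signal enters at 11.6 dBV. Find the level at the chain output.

-16.05 dBV

Stage 1: overshoot 16 dB → 16/8 = 2 dB → -2.4 dBV.
Stage 2: 8.4 dB above -10.8 dBV, reduced 6:1 to 1.4 dB above → -9.4 dBV.
Stage 3: -9.4 dBV is 7.6 dB over -17 dBV; at 8:1 that becomes 0.95 dB over, giving -16.05 dBV.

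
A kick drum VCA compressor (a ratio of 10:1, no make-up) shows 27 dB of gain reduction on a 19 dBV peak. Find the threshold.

Input is 30 dB above T (since output overshoot × R = input overshoot: (-8 − T)·10 = 19 − T gives T = -11 dBV).
Check: -11 + (19 − (-11))/10 = -11 + 3 = -8 dBV. ✓

-11 dBV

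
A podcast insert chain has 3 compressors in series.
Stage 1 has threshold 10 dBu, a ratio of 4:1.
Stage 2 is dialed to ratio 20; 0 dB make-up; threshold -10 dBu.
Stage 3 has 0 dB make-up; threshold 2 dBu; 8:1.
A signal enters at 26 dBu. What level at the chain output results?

-8.8 dBu

Stage 1: overshoot 16 dB → 16/4 = 4 dB → 14 dBu.
Stage 2: 24 dB above -10 dBu, reduced 20:1 to 1.2 dB above → -8.8 dBu.
Stage 3: -8.8 dBu is at or below the 2 dBu threshold — no compression; output -8.8 dBu.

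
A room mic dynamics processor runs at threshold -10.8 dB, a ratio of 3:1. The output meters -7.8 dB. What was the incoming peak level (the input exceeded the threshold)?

Post-compression overshoot = -7.8 − (-10.8) = 3 dB.
Input overshoot = R × output overshoot = 9 dB → input = -10.8 + 9 = -1.8 dB.

-1.8 dB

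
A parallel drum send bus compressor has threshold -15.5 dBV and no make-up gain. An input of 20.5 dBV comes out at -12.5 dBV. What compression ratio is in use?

12:1

Input overshoot = 20.5 − (-15.5) = 36 dB; output overshoot = -12.5 − (-15.5) = 3 dB.
Ratio = 36 / 3 = 12.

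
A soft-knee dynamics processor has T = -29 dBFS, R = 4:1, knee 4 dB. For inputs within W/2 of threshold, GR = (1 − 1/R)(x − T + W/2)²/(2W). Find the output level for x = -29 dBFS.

x − T + W/2 = -29 − (-29) + 2 = 2.
GR = (1 − 1/4) × 2² / 8 = 0.75 × 4 / 8 = 0.375 dB.
Output = -29 − 0.375 = -29.375 dBFS.

-29.375 dBFS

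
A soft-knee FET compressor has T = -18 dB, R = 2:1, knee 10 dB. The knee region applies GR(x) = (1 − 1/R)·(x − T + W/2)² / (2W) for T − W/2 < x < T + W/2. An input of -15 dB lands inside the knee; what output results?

-16.6 dB

x − T + W/2 = -15 − (-18) + 5 = 8.
GR = (1 − 1/2) × 8² / 20 = 0.5 × 64 / 20 = 1.6 dB.
Output = -15 − 1.6 = -16.6 dB.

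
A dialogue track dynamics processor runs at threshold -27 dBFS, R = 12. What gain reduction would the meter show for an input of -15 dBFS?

-15 dBFS exceeds the threshold by 12 dB.
At 12:1, output sits 12/12 = 1 dB above threshold.
So the signal is attenuated by 12 − 1 = 11 dB.

11 dB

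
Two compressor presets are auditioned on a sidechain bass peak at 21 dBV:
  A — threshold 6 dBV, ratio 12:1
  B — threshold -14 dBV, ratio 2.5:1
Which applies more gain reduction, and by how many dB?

A: overshoot 15 dB → output overshoot 1.25 dB → GR 13.75 dB.
B: overshoot 35 dB → output overshoot 14 dB → GR 21 dB.
Difference: 7.25 dB in favour of B.

B, by 7.25 dB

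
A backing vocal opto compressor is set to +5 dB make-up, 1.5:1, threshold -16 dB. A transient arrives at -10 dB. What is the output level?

-7 dB

Overshoot: -10 − (-16) = 6 dB.
1.5:1 compression reduces that to 6/1.5 = 4 dB over.
So the level is -16 + 4 = -12 dB; make-up adds 5 dB, giving -7 dB.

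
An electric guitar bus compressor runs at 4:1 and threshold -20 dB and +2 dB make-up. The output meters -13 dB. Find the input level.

Remove make-up: -13 − 2 = -15 dB.
Post-compression overshoot = -15 − (-20) = 5 dB.
Before 4:1 compression the overshoot was 5 × 4 = 20 dB, so input = -20 + 20 = 0 dB.

0 dB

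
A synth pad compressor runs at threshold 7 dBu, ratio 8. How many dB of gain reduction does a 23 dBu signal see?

14 dB

The signal is 16 dB above threshold.
After 8:1 compression the overshoot becomes 16/8 = 2 dB.
GR = overshoot in − overshoot out = 16 − 2 = 14 dB.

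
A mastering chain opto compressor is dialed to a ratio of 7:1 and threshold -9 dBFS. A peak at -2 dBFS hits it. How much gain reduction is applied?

6 dB

The signal is 7 dB above threshold.
After 7:1 compression the overshoot becomes 7/7 = 1 dB.
Gain reduction = 7 − 1 = 6 dB.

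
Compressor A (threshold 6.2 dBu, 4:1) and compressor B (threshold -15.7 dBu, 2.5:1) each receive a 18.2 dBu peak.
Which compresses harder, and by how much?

B, by 11.34 dB

A: 12 dB over, compressed to 3 dB over, so 9 dB of GR.
B: 33.9 dB over, compressed to 13.56 dB over, so 20.34 dB of GR.
B applies 11.34 dB more gain reduction.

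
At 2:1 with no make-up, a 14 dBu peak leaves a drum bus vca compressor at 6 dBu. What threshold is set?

Let T be the threshold. Output overshoot = (input overshoot)/R, so 6 − T = (14 − T)/2.
2·(6 − T) = 14 − T → 1·T = 12 − 14 = -2.
T = -2/1 = -2 dBu.

-2 dBu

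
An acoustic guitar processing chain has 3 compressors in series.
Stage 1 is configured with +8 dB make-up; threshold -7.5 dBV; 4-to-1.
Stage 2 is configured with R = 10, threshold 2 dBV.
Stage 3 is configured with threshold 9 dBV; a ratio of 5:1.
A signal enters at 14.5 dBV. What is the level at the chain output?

Stage 1: overshoot 22 dB → 22/4 = 5.5 dB → -2 dBV; +8 dB make-up → 6 dBV.
Stage 2: overshoot 4 dB → 4/10 = 0.4 dB → 2.4 dBV.
Stage 3: 2.4 dBV ≤ 9 dBV, so stage 3 doesn't engage; output 2.4 dBV.

2.4 dBV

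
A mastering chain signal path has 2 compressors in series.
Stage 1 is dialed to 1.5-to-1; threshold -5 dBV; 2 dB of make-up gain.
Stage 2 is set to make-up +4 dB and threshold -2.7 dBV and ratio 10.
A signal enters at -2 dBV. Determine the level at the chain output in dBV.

1.47 dBV

Stage 1: -2 dBV is 3 dB over -5 dBV; at 1.5:1 that becomes 2 dB over, giving -3 dBV; +2 dB make-up → -1 dBV.
Stage 2: 1.7 dB above -2.7 dBV, reduced 10:1 to 0.17 dB above → -2.53 dBV; +4 dB make-up → 1.47 dBV.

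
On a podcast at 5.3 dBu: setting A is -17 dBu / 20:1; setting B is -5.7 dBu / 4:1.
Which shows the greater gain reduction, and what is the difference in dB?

A: overshoot 22.3 dB → output overshoot 1.115 dB → GR 21.185 dB.
B: overshoot 11 dB → output overshoot 2.75 dB → GR 8.25 dB.
A applies 12.935 dB more gain reduction.

A, by 12.935 dB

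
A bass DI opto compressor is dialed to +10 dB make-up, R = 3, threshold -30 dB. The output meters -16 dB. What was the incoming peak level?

-18 dB

Stripping the +10 dB make-up gives -26 dB at the gain stage.
Post-compression overshoot = -26 − (-30) = 4 dB.
Input overshoot = R × output overshoot = 12 dB → input = -30 + 12 = -18 dB.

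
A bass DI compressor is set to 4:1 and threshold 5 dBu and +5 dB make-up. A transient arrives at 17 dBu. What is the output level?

Overshoot: 17 − 5 = 12 dB.
4:1 compression reduces that to 12/4 = 3 dB over.
So the level is 5 + 3 = 8 dBu; make-up adds 5 dB, giving 13 dBu.

13 dBu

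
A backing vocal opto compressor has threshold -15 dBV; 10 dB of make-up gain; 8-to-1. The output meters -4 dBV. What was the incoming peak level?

-7 dBV

Remove make-up: -4 − 10 = -14 dBV.
Post-compression overshoot = -14 − (-15) = 1 dB.
Before 8:1 compression the overshoot was 1 × 8 = 8 dB, so input = -15 + 8 = -7 dBV.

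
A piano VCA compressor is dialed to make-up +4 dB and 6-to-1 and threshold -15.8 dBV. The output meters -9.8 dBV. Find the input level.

-3.8 dBV

Stripping the +4 dB make-up gives -13.8 dBV at the gain stage.
That's 2 dB above the -15.8 dBV threshold.
Before 6:1 compression the overshoot was 2 × 6 = 12 dB, so input = -15.8 + 12 = -3.8 dBV.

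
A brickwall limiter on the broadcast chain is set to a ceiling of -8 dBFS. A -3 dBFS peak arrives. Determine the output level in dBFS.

A brickwall limiter is an ∞:1 compressor: any input above the ceiling is clamped to -8 dBFS.

-8 dBFS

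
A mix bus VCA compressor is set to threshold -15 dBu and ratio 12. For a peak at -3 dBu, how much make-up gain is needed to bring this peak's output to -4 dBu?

10 dB

Overshoot 12 dB → 12/12 = 1 dB after compression, so the compressed level is -15 + 1 = -14 dBu.
Make-up = target − compressed = -4 − (-14) = 10 dB.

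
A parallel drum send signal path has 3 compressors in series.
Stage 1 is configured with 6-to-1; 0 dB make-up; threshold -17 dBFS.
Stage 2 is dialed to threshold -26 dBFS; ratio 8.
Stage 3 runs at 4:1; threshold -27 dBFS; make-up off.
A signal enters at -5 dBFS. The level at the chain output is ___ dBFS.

Stage 1: -5 dBFS is 12 dB over -17 dBFS; at 6:1 that becomes 2 dB over, giving -15 dBFS.
Stage 2: overshoot 11 dB → 11/8 = 1.375 dB → -24.625 dBFS.
Stage 3: overshoot 2.375 dB → 2.375/4 = 0.59375 dB → -26.40625 dBFS.

-26.40625 dBFS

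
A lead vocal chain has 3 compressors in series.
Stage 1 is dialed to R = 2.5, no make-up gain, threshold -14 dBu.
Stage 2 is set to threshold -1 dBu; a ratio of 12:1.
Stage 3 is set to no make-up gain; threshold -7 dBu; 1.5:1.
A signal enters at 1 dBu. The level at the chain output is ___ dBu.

-8 dBu

Stage 1: overshoot 15 dB → 15/2.5 = 6 dB → -8 dBu.
Stage 2: below threshold (-8 ≤ -1); passes unchanged; output -8 dBu.
Stage 3: -8 dBu is at or below the -7 dBu threshold — no compression; output -8 dBu.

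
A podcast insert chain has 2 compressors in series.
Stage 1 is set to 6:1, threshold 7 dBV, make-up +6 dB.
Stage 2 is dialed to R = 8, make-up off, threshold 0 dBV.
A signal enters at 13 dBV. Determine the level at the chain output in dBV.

1.75 dBV

Stage 1: 13 dBV is 6 dB over 7 dBV; at 6:1 that becomes 1 dB over, giving 8 dBV; +6 dB make-up → 14 dBV.
Stage 2: 14 dB above 0 dBV, reduced 8:1 to 1.75 dB above → 1.75 dBV.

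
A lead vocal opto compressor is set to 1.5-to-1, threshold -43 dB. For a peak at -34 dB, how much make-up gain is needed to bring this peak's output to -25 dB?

12 dB

Without make-up, output = threshold + overshoot/1.5 = -43 + 6 = -37 dB.
Gap to target: 12 dB.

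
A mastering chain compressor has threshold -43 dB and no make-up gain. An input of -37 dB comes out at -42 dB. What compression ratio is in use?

Input overshoot = -37 − (-43) = 6 dB; output overshoot = -42 − (-43) = 1 dB.
Ratio = 6 / 1 = 6.

6:1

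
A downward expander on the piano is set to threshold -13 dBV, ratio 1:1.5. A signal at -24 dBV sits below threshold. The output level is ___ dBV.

The input is 11 dB below the -13 dBV threshold.
A 1:1.5 expander multiplies undershoot by 1.5: 11 × 1.5 = 16.5 dB below threshold.
Output = -13 − 16.5 = -29.5 dBV.

-29.5 dBV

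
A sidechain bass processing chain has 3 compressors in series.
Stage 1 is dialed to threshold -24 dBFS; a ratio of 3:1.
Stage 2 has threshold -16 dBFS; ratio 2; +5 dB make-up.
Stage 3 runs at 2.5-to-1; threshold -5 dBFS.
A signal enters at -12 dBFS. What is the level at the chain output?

Stage 1: 12 dB above -24 dBFS, reduced 3:1 to 4 dB above → -20 dBFS.
Stage 2: below threshold (-20 ≤ -16); passes unchanged; make-up brings it to -15 dBFS.
Stage 3: below threshold (-15 ≤ -5); passes unchanged; output -15 dBFS.

-15 dBFS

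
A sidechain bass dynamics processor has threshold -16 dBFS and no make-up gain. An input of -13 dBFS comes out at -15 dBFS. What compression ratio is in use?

3:1

Input overshoot = -13 − (-16) = 3 dB; output overshoot = -15 − (-16) = 1 dB.
Ratio = 3 / 1 = 3.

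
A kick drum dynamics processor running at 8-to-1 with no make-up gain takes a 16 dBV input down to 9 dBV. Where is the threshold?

8 dBV

Let T be the threshold. Output overshoot = (input overshoot)/R, so 9 − T = (16 − T)/8.
8·(9 − T) = 16 − T → 7·T = 72 − 16 = 56.
T = 56/7 = 8 dBV.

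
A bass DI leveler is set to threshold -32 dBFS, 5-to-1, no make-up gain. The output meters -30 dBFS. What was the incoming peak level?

-22 dBFS

The compressed level sits -30 − (-32) = 2 dB over threshold.
Before 5:1 compression the overshoot was 2 × 5 = 10 dB, so input = -32 + 10 = -22 dBFS.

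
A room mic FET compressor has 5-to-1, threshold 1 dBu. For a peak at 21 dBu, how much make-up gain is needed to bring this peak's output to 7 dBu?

2 dB

Overshoot 20 dB → 20/5 = 4 dB after compression, so the compressed level is 1 + 4 = 5 dBu.
Make-up = target − compressed = 7 − 5 = 2 dB.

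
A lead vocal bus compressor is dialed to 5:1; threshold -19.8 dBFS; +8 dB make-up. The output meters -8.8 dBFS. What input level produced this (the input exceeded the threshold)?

Remove make-up: -8.8 − 8 = -16.8 dBFS.
That's 3 dB above the -19.8 dBFS threshold.
Input overshoot = R × output overshoot = 15 dB → input = -19.8 + 15 = -4.8 dBFS.

-4.8 dBFS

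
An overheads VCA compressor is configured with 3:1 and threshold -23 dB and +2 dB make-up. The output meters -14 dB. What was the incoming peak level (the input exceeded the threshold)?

Remove make-up: -14 − 2 = -16 dB.
Post-compression overshoot = -16 − (-23) = 7 dB.
Input overshoot = R × output overshoot = 21 dB → input = -23 + 21 = -2 dB.

-2 dB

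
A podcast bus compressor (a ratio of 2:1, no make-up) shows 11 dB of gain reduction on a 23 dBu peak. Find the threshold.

1 dBu

Input is 22 dB above T (since output overshoot × R = input overshoot: (12 − T)·2 = 23 − T gives T = 1 dBu).
Check: 1 + (23 − 1)/2 = 1 + 11 = 12 dBu. ✓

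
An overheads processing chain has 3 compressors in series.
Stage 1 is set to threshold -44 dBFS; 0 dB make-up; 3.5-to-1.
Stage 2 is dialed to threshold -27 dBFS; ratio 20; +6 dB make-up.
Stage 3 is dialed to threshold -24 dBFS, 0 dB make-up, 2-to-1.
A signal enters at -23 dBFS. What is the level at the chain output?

Stage 1: -23 dBFS is 21 dB over -44 dBFS; at 3.5:1 that becomes 6 dB over, giving -38 dBFS.
Stage 2: below threshold (-38 ≤ -27); passes unchanged; make-up brings it to -32 dBFS.
Stage 3: below threshold (-32 ≤ -24); passes unchanged; output -32 dBFS.

-32 dBFS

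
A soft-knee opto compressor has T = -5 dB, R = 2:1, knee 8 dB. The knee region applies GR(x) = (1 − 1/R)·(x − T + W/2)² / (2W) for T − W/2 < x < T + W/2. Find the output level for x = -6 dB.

x − T + W/2 = -6 − (-5) + 4 = 3.
GR = (1 − 1/2) × 3² / 16 = 0.5 × 9 / 16 = 0.28125 dB.
Output = -6 − 0.28125 = -6.28125 dB.

-6.28125 dB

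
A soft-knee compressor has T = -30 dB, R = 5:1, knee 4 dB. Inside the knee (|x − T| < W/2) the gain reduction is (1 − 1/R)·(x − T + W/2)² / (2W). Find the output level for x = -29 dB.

-29.9 dB

x − T + W/2 = -29 − (-30) + 2 = 3.
GR = (1 − 1/5) × 3² / 8 = 0.8 × 9 / 8 = 0.9 dB.
Output = -29 − 0.9 = -29.9 dB.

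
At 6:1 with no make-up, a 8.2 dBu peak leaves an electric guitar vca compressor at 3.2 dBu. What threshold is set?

2.2 dBu

Input is 6 dB above T (since output overshoot × R = input overshoot: (3.2 − T)·6 = 8.2 − T gives T = 2.2 dBu).
Check: 2.2 + (8.2 − 2.2)/6 = 2.2 + 1 = 3.2 dBu. ✓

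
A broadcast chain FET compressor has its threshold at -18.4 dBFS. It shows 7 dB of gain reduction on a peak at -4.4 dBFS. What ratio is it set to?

Input overshoot = -4.4 − (-18.4) = 14 dB.
Output overshoot = 14 − 7 = 7 dB.
Ratio = input overshoot / output overshoot = 14 / 7 = 2.

2:1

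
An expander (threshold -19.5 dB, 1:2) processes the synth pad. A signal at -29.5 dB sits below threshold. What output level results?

Below threshold, a 1:2 expander applies gain = (2−1)×(T − x) of attenuation.
(2−1) × 10 = 10 dB, so output = -29.5 − 10 = -39.5 dB.

-39.5 dB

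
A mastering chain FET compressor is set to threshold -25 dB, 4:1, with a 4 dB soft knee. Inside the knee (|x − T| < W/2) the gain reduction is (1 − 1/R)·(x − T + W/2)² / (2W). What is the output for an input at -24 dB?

-24.84375 dB

x − T + W/2 = -24 − (-25) + 2 = 3.
GR = (1 − 1/4) × 3² / 8 = 0.75 × 9 / 8 = 0.84375 dB.
Output = -24 − 0.84375 = -24.84375 dB.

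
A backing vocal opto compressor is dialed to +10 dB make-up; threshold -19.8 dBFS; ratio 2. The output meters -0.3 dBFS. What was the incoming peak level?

Before make-up, the level was -0.3 − 10 = -10.3 dBFS.
The compressed level sits -10.3 − (-19.8) = 9.5 dB over threshold.
Undo the ratio: input overshoot = 9.5 × 2 = 19 dB, giving input = -0.8 dBFS.

-0.8 dBFS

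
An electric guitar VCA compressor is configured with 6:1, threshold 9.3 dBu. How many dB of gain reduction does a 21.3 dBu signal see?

10 dB

Overshoot = 21.3 − 9.3 = 12 dB.
At 6:1, output sits 12/6 = 2 dB above threshold.
So the signal is attenuated by 12 − 2 = 10 dB.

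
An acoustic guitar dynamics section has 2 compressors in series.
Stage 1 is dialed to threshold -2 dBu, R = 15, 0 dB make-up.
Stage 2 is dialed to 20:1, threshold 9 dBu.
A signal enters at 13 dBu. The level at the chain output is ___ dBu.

Stage 1: overshoot 15 dB → 15/15 = 1 dB → -1 dBu.
Stage 2: -1 dBu is at or below the 9 dBu threshold — no compression; output -1 dBu.

-1 dBu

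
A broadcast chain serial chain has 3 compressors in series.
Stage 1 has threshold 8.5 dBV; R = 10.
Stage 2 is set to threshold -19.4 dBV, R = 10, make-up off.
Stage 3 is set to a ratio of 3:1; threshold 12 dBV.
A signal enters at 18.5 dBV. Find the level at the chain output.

-16.51 dBV

Stage 1: 10 dB above 8.5 dBV, reduced 10:1 to 1 dB above → 9.5 dBV.
Stage 2: overshoot 28.9 dB → 28.9/10 = 2.89 dB → -16.51 dBV.
Stage 3: -16.51 dBV ≤ 12 dBV, so stage 3 doesn't engage; output -16.51 dBV.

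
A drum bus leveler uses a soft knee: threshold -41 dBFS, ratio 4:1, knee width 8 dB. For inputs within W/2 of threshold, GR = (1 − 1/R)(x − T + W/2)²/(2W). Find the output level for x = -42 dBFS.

-42.421875 dBFS

x − T + W/2 = -42 − (-41) + 4 = 3.
GR = (1 − 1/4) × 3² / 16 = 0.75 × 9 / 16 = 0.421875 dB.
Output = -42 − 0.421875 = -42.421875 dBFS.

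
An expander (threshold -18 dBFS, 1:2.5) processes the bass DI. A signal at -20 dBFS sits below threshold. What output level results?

-23 dBFS

Below threshold, a 1:2.5 expander applies gain = (2.5−1)×(T − x) of attenuation.
(2.5−1) × 2 = 3 dB, so output = -20 − 3 = -23 dBFS.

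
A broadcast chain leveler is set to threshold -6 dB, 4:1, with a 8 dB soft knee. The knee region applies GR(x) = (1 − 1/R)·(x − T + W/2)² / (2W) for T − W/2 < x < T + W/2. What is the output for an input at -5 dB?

x − T + W/2 = -5 − (-6) + 4 = 5.
GR = (1 − 1/4) × 5² / 16 = 0.75 × 25 / 16 = 1.171875 dB.
Output = -5 − 1.171875 = -6.171875 dB.

-6.171875 dB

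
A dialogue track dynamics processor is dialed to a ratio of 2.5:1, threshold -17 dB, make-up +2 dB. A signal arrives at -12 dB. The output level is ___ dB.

Overshoot: -12 − (-17) = 5 dB.
The 5 dB excess becomes 2 dB after 2.5:1 reduction.
Output = -17 + 2 = -15 dB; make-up adds 2 dB, giving -13 dB.

-13 dB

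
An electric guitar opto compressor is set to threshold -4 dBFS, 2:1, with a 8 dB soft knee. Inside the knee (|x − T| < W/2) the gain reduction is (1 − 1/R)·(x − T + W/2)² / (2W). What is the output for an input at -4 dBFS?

-4.5 dBFS

x − T + W/2 = -4 − (-4) + 4 = 4.
GR = (1 − 1/2) × 4² / 16 = 0.5 × 16 / 16 = 0.5 dB.
Output = -4 − 0.5 = -4.5 dBFS.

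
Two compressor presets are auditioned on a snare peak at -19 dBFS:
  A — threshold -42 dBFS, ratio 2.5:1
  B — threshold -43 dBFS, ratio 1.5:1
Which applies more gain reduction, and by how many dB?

A, by 5.8 dB

A: overshoot 23 dB → output overshoot 9.2 dB → GR 13.8 dB.
B: overshoot 24 dB → output overshoot 16 dB → GR 8 dB.
Difference: 5.8 dB in favour of A.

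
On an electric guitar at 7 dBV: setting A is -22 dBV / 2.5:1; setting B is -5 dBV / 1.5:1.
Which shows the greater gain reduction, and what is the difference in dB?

A, by 13.4 dB

A: 29 dB over, compressed to 11.6 dB over, so 17.4 dB of GR.
B: 12 dB over, compressed to 8 dB over, so 4 dB of GR.
A applies 13.4 dB more gain reduction.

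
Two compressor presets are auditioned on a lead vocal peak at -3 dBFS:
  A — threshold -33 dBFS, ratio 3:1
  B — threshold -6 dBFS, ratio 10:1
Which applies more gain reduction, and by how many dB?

A, by 17.3 dB

A: 30 dB over, compressed to 10 dB over, so 20 dB of GR.
B: 3 dB over, compressed to 0.3 dB over, so 2.7 dB of GR.
Difference: 17.3 dB in favour of A.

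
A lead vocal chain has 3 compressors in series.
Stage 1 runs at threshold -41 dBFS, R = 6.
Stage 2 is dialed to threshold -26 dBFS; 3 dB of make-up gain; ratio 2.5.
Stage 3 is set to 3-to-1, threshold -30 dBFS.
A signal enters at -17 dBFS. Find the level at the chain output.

-34 dBFS

Stage 1: overshoot 24 dB → 24/6 = 4 dB → -37 dBFS.
Stage 2: below threshold (-37 ≤ -26); passes unchanged; make-up brings it to -34 dBFS.
Stage 3: below threshold (-34 ≤ -30); passes unchanged; output -34 dBFS.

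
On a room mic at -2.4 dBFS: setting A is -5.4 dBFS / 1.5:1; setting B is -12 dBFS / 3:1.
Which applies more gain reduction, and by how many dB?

A: GR = 3 − 3/1.5 = 1 dB.
B: GR = 9.6 − 9.6/3 = 6.4 dB.
B applies 5.4 dB more gain reduction.

B, by 5.4 dB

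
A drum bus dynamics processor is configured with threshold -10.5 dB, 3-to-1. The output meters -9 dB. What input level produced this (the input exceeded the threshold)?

-6 dB

Post-compression overshoot = -9 − (-10.5) = 1.5 dB.
Input overshoot = R × output overshoot = 4.5 dB → input = -10.5 + 4.5 = -6 dB.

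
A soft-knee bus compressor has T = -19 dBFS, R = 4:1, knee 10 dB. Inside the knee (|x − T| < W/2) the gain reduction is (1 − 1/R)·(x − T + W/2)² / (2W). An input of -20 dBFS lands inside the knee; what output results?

x − T + W/2 = -20 − (-19) + 5 = 4.
GR = (1 − 1/4) × 4² / 20 = 0.75 × 16 / 20 = 0.6 dB.
Output = -20 − 0.6 = -20.6 dBFS.

-20.6 dBFS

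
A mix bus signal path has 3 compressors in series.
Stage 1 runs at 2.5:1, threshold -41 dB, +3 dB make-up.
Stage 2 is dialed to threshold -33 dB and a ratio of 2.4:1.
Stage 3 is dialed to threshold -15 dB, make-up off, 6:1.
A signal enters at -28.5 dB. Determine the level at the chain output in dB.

Stage 1: 12.5 dB above -41 dB, reduced 2.5:1 to 5 dB above → -36 dB; +3 dB make-up → -33 dB.
Stage 2: below threshold (-33 ≤ -33); passes unchanged; output -33 dB.
Stage 3: below threshold (-33 ≤ -15); passes unchanged; output -33 dB.

-33 dB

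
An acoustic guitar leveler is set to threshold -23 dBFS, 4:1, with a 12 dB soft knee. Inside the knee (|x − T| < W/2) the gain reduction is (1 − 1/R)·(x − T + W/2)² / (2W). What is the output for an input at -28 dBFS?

-28.03125 dBFS

x − T + W/2 = -28 − (-23) + 6 = 1.
GR = (1 − 1/4) × 1² / 24 = 0.75 × 1 / 24 = 0.03125 dB.
Output = -28 − 0.03125 = -28.03125 dBFS.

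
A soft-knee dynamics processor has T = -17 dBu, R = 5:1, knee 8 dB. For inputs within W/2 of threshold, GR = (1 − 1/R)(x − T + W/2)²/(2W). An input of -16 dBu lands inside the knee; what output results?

x − T + W/2 = -16 − (-17) + 4 = 5.
GR = (1 − 1/5) × 5² / 16 = 0.8 × 25 / 16 = 1.25 dB.
Output = -16 − 1.25 = -17.25 dBu.

-17.25 dBu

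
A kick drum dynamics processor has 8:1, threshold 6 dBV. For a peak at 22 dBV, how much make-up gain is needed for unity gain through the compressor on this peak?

Overshoot 16 dB → 16/8 = 2 dB after compression, so the compressed level is 6 + 2 = 8 dBV.
Make-up = target − compressed = 22 − 8 = 14 dB.

14 dB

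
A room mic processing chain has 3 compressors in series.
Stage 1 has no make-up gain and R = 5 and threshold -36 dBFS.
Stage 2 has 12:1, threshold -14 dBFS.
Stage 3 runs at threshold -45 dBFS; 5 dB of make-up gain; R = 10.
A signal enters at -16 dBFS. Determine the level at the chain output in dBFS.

-38.7 dBFS

Stage 1: -16 dBFS is 20 dB over -36 dBFS; at 5:1 that becomes 4 dB over, giving -32 dBFS.
Stage 2: below threshold (-32 ≤ -14); passes unchanged; output -32 dBFS.
Stage 3: -32 dBFS is 13 dB over -45 dBFS; at 10:1 that becomes 1.3 dB over, giving -43.7 dBFS; +5 dB make-up → -38.7 dBFS.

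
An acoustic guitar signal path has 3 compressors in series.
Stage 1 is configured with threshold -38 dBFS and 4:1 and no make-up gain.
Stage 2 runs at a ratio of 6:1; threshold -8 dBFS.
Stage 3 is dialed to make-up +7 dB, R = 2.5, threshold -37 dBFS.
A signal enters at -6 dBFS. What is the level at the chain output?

Stage 1: overshoot 32 dB → 32/4 = 8 dB → -30 dBFS.
Stage 2: below threshold (-30 ≤ -8); passes unchanged; output -30 dBFS.
Stage 3: 7 dB above -37 dBFS, reduced 2.5:1 to 2.8 dB above → -34.2 dBFS; +7 dB make-up → -27.2 dBFS.

-27.2 dBFS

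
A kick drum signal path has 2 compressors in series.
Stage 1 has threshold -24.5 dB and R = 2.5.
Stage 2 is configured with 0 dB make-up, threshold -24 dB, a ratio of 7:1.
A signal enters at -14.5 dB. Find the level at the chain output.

-23.5 dB

Stage 1: overshoot 10 dB → 10/2.5 = 4 dB → -20.5 dB.
Stage 2: overshoot 3.5 dB → 3.5/7 = 0.5 dB → -23.5 dB.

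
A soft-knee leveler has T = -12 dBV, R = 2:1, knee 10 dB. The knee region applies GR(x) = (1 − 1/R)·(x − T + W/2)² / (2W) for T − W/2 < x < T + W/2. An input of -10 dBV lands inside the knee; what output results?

x − T + W/2 = -10 − (-12) + 5 = 7.
GR = (1 − 1/2) × 7² / 20 = 0.5 × 49 / 20 = 1.225 dB.
Output = -10 − 1.225 = -11.225 dBV.

-11.225 dBV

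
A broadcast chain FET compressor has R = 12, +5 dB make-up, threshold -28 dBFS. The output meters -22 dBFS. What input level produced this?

-16 dBFS

Before make-up, the level was -22 − 5 = -27 dBFS.
The compressed level sits -27 − (-28) = 1 dB over threshold.
Undo the ratio: input overshoot = 1 × 12 = 12 dB, giving input = -16 dBFS.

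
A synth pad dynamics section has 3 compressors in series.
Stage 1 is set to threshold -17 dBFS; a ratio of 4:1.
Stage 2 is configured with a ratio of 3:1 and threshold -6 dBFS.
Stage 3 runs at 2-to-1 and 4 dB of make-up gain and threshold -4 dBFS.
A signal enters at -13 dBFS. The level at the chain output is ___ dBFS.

-12 dBFS

Stage 1: -13 dBFS is 4 dB over -17 dBFS; at 4:1 that becomes 1 dB over, giving -16 dBFS.
Stage 2: below threshold (-16 ≤ -6); passes unchanged; output -16 dBFS.
Stage 3: -16 dBFS is at or below the -4 dBFS threshold — no compression; make-up brings it to -12 dBFS.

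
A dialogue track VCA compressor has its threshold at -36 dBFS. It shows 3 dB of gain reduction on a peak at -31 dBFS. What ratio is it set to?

2.5:1

Input overshoot = -31 − (-36) = 5 dB.
Output overshoot = 5 − 3 = 2 dB.
Ratio = input overshoot / output overshoot = 5 / 2 = 2.5.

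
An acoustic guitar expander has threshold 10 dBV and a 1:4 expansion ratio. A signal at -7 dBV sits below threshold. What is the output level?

Undershoot = 10 − (-7) = 17 dB.
At 1:4, that expands to 68 dB under threshold.
Output = 10 − 68 = -58 dBV.

-58 dBV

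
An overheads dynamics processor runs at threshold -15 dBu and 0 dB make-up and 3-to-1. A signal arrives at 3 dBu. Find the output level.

The input is 18 dB above the -15 dBu threshold.
The 18 dB excess becomes 6 dB after 3:1 reduction.
So the level is -15 + 6 = -9 dBu.

-9 dBu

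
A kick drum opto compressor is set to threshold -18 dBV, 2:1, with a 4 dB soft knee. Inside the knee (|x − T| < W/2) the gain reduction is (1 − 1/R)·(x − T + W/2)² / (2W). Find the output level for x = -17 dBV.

x − T + W/2 = -17 − (-18) + 2 = 3.
GR = (1 − 1/2) × 3² / 8 = 0.5 × 9 / 8 = 0.5625 dB.
Output = -17 − 0.5625 = -17.5625 dBV.

-17.5625 dBV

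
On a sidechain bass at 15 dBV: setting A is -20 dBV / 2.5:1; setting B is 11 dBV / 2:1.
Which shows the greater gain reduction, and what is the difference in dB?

A: GR = 35 − 35/2.5 = 21 dB.
B: GR = 4 − 4/2 = 2 dB.
Difference: 19 dB in favour of A.

A, by 19 dB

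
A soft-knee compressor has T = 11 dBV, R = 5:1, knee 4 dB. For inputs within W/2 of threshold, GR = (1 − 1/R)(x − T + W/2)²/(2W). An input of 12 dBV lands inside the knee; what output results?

11.1 dBV

x − T + W/2 = 12 − 11 + 2 = 3.
GR = (1 − 1/5) × 3² / 8 = 0.8 × 9 / 8 = 0.9 dB.
Output = 12 − 0.9 = 11.1 dBV.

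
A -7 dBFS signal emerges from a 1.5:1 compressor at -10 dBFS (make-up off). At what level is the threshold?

-16 dBFS

Input is 9 dB above T (since output overshoot × R = input overshoot: (-10 − T)·1.5 = -7 − T gives T = -16 dBFS).
Check: -16 + (-7 − (-16))/1.5 = -16 + 6 = -10 dBFS. ✓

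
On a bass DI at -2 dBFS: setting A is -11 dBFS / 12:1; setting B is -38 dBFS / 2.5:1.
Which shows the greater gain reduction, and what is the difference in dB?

B, by 13.35 dB

A: 9 dB over, compressed to 0.75 dB over, so 8.25 dB of GR.
B: 36 dB over, compressed to 14.4 dB over, so 21.6 dB of GR.
Difference: 13.35 dB in favour of B.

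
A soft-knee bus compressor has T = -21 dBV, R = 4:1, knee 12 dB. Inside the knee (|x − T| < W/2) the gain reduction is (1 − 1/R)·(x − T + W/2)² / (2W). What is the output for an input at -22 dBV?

x − T + W/2 = -22 − (-21) + 6 = 5.
GR = (1 − 1/4) × 5² / 24 = 0.75 × 25 / 24 = 0.78125 dB.
Output = -22 − 0.78125 = -22.78125 dBV.

-22.78125 dBV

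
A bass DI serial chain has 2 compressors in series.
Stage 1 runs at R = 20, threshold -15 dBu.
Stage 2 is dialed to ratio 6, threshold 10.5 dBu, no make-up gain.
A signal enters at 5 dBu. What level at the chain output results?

Stage 1: 5 dBu is 20 dB over -15 dBu; at 20:1 that becomes 1 dB over, giving -14 dBu.
Stage 2: -14 dBu ≤ 10.5 dBu, so stage 2 doesn't engage; output -14 dBu.

-14 dBu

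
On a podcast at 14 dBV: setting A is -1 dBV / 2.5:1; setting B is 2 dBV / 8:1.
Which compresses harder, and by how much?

A: overshoot 15 dB → output overshoot 6 dB → GR 9 dB.
B: overshoot 12 dB → output overshoot 1.5 dB → GR 10.5 dB.
B applies 1.5 dB more gain reduction.

B, by 1.5 dB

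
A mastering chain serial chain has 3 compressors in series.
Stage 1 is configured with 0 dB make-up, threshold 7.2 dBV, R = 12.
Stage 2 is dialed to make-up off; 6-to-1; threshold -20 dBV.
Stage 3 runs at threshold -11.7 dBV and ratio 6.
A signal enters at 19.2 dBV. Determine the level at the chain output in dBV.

Stage 1: 12 dB above 7.2 dBV, reduced 12:1 to 1 dB above → 8.2 dBV.
Stage 2: 28.2 dB above -20 dBV, reduced 6:1 to 4.7 dB above → -15.3 dBV.
Stage 3: -15.3 dBV ≤ -11.7 dBV, so stage 3 doesn't engage; output -15.3 dBV.

-15.3 dBV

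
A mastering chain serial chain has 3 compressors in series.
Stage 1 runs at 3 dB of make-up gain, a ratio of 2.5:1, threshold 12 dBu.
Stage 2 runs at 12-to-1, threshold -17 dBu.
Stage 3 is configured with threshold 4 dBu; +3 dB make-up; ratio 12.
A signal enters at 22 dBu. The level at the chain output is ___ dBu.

Stage 1: overshoot 10 dB → 10/2.5 = 4 dB → 16 dBu; +3 dB make-up → 19 dBu.
Stage 2: overshoot 36 dB → 36/12 = 3 dB → -14 dBu.
Stage 3: -14 dBu is at or below the 4 dBu threshold — no compression; make-up brings it to -11 dBu.

-11 dBu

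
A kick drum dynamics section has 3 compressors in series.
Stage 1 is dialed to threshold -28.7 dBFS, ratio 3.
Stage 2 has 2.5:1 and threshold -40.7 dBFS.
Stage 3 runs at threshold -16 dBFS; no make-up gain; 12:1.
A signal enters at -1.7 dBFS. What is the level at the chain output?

-32.3 dBFS

Stage 1: 27 dB above -28.7 dBFS, reduced 3:1 to 9 dB above → -19.7 dBFS.
Stage 2: overshoot 21 dB → 21/2.5 = 8.4 dB → -32.3 dBFS.
Stage 3: -32.3 dBFS ≤ -16 dBFS, so stage 3 doesn't engage; output -32.3 dBFS.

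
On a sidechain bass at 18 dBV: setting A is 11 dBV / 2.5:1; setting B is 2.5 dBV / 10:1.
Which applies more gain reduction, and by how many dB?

B, by 9.75 dB

A: overshoot 7 dB → output overshoot 2.8 dB → GR 4.2 dB.
B: overshoot 15.5 dB → output overshoot 1.55 dB → GR 13.95 dB.
B reduces 9.75 dB more.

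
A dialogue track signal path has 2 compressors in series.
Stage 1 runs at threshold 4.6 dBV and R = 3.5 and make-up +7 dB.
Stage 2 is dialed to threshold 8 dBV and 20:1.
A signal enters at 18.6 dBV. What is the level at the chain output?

Stage 1: overshoot 14 dB → 14/3.5 = 4 dB → 8.6 dBV; +7 dB make-up → 15.6 dBV.
Stage 2: overshoot 7.6 dB → 7.6/20 = 0.38 dB → 8.38 dBV.

8.38 dBV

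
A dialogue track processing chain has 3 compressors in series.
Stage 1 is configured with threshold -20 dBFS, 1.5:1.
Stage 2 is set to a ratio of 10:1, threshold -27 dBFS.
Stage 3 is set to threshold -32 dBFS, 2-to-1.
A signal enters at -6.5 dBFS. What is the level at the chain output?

Stage 1: -6.5 dBFS is 13.5 dB over -20 dBFS; at 1.5:1 that becomes 9 dB over, giving -11 dBFS.
Stage 2: overshoot 16 dB → 16/10 = 1.6 dB → -25.4 dBFS.
Stage 3: overshoot 6.6 dB → 6.6/2 = 3.3 dB → -28.7 dBFS.

-28.7 dBFS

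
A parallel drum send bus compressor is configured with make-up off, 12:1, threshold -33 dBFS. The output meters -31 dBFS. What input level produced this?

That's 2 dB above the -33 dBFS threshold.
Input overshoot = R × output overshoot = 24 dB → input = -33 + 24 = -9 dBFS.

-9 dBFS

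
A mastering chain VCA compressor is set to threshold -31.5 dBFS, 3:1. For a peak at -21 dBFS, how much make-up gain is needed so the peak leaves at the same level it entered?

Without make-up, output = threshold + overshoot/3 = -31.5 + 3.5 = -28 dBFS.
Gap to target: 7 dB.

7 dB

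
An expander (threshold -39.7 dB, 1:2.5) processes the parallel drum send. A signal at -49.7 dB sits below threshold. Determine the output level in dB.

The input is 10 dB below the -39.7 dB threshold.
A 1:2.5 expander multiplies undershoot by 2.5: 10 × 2.5 = 25 dB below threshold.
Output = -39.7 − 25 = -64.7 dB.

-64.7 dB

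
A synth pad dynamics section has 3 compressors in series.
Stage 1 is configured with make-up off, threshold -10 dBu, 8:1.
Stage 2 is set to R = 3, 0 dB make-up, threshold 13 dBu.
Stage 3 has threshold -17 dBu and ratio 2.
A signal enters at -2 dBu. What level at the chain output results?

-13 dBu

Stage 1: 8 dB above -10 dBu, reduced 8:1 to 1 dB above → -9 dBu.
Stage 2: below threshold (-9 ≤ 13); passes unchanged; output -9 dBu.
Stage 3: -9 dBu is 8 dB over -17 dBu; at 2:1 that becomes 4 dB over, giving -13 dBu.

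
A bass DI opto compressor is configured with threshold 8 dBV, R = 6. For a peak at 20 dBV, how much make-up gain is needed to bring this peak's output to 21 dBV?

Overshoot 12 dB → 12/6 = 2 dB after compression, so the compressed level is 8 + 2 = 10 dBV.
Make-up = target − compressed = 21 − 10 = 11 dB.

11 dB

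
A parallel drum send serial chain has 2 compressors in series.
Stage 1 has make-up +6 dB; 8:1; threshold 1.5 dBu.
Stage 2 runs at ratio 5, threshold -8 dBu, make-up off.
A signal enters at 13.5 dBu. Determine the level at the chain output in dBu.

Stage 1: 12 dB above 1.5 dBu, reduced 8:1 to 1.5 dB above → 3 dBu; +6 dB make-up → 9 dBu.
Stage 2: overshoot 17 dB → 17/5 = 3.4 dB → -4.6 dBu.

-4.6 dBu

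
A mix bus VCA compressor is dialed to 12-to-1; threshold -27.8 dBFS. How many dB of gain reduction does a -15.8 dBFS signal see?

11 dB

Overshoot = -15.8 − (-27.8) = 12 dB.
After 12:1 compression the overshoot becomes 12/12 = 1 dB.
Gain reduction = 12 − 1 = 11 dB.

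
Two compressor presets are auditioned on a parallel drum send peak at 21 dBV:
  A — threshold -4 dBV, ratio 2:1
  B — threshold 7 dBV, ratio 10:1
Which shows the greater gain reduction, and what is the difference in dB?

B, by 0.1 dB

A: GR = 25 − 25/2 = 12.5 dB.
B: GR = 14 − 14/10 = 12.6 dB.
B applies 0.1 dB more gain reduction.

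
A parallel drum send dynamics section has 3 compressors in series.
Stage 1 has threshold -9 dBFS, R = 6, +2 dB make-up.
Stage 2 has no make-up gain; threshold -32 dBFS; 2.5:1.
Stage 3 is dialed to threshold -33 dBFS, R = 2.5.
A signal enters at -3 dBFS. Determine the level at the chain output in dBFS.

-28.44 dBFS

Stage 1: overshoot 6 dB → 6/6 = 1 dB → -8 dBFS; +2 dB make-up → -6 dBFS.
Stage 2: 26 dB above -32 dBFS, reduced 2.5:1 to 10.4 dB above → -21.6 dBFS.
Stage 3: overshoot 11.4 dB → 11.4/2.5 = 4.56 dB → -28.44 dBFS.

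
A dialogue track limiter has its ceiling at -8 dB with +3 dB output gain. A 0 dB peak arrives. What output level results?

The limiter clamps the peak to its -8 dB ceiling.
Output gain then adds 3 dB: -8 + 3 = -5 dB.

-5 dB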